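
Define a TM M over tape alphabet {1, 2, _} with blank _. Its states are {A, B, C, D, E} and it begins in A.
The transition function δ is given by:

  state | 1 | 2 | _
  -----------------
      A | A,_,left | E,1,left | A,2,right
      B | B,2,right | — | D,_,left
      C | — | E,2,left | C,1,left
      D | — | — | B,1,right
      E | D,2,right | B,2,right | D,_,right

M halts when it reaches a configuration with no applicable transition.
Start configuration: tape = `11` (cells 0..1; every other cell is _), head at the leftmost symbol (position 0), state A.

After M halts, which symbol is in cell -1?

A | _[1]1   read 1 → write _, move left, go to A
A | [_]_1   read _ → write 2, move right, go to A
A | 2[_]1   read _ → write 2, move right, go to A
A | 22[1]   read 1 → write _, move left, go to A
A | 2[2]_   read 2 → write 1, move left, go to E
E | [2]1_   read 2 → write 2, move right, go to B
B | 2[1]_   read 1 → write 2, move right, go to B
B | 22[_]   read _ → write _, move left, go to D
D | 2[2]_
Cell -1 holds 2 when M halts.

2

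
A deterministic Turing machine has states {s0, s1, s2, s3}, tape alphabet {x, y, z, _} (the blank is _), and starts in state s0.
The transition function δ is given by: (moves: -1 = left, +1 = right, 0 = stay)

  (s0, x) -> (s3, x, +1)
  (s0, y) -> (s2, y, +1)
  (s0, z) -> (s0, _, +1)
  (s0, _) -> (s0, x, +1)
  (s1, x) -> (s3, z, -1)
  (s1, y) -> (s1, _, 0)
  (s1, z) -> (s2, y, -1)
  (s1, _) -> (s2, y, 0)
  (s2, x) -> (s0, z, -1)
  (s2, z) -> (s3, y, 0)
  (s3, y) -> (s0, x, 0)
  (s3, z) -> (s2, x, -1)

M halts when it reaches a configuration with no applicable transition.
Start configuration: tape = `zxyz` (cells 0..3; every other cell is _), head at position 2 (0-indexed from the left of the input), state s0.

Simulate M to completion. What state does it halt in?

s0 | zx[y]z_   read y → write y, move +1, go to s2
s2 | zxy[z]_   read z → write y, move 0, go to s3
s3 | zxy[y]_   read y → write x, move 0, go to s0
s0 | zxy[x]_   read x → write x, move +1, go to s3
s3 | zxyx[_]
No transition is defined for (s3, _); M halts in state s3.

s3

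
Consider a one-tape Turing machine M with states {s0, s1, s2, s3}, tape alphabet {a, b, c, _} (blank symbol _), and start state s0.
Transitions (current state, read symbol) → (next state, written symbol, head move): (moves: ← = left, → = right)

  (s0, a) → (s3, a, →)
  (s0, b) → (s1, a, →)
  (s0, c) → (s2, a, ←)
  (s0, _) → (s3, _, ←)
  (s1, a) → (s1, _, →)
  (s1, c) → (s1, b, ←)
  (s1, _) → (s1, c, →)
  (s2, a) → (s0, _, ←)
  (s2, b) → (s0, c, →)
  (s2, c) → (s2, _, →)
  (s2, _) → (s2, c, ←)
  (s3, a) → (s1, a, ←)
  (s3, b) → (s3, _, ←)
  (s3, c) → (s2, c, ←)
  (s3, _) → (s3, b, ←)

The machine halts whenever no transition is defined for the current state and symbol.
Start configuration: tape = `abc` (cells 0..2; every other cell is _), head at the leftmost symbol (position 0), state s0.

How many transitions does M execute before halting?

9

s0 | _[a]bc   read a → write a, move →, go to s3
s3 | _a[b]c   read b → write _, move ←, go to s3
s3 | _[a]_c   read a → write a, move ←, go to s1
s1 | [_]a_c   read _ → write c, move →, go to s1
s1 | c[a]_c   read a → write _, move →, go to s1
s1 | c_[_]c   read _ → write c, move →, go to s1
s1 | c_c[c]   read c → write b, move ←, go to s1
s1 | c_[c]b   read c → write b, move ←, go to s1
s1 | c[_]bb   read _ → write c, move →, go to s1
s1 | cc[b]b
M halts after 9 transitions.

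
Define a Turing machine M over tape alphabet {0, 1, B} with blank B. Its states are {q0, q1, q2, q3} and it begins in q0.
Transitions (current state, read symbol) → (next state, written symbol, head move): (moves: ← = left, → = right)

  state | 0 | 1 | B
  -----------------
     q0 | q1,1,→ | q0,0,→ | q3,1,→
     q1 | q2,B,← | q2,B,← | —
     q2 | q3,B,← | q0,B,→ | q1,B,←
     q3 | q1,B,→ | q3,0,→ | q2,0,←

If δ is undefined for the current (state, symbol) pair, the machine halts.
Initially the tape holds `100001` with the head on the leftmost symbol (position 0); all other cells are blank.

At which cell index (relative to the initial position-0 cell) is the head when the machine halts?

state=q0 head=0 tape=BB[1]00001   (q0,1)→(q0,0,→)
state=q0 head=1 tape=BB0[0]0001   (q0,0)→(q1,1,→)
state=q1 head=2 tape=BB01[0]001   (q1,0)→(q2,B,←)
state=q2 head=1 tape=BB0[1]B001   (q2,1)→(q0,B,→)
state=q0 head=2 tape=BB0B[B]001   (q0,B)→(q3,1,→)
state=q3 head=3 tape=BB0B1[0]01   (q3,0)→(q1,B,→)
state=q1 head=4 tape=BB0B1B[0]1   (q1,0)→(q2,B,←)
state=q2 head=3 tape=BB0B1[B]B1   (q2,B)→(q1,B,←)
state=q1 head=2 tape=BB0B[1]BB1   (q1,1)→(q2,B,←)
state=q2 head=1 tape=BB0[B]BBB1   (q2,B)→(q1,B,←)
state=q1 head=0 tape=BB[0]BBBB1   (q1,0)→(q2,B,←)
state=q2 head=-1 tape=B[B]BBBBB1   (q2,B)→(q1,B,←)
state=q1 head=-2 tape=[B]BBBBBB1
At halt the head is at cell -2.

-2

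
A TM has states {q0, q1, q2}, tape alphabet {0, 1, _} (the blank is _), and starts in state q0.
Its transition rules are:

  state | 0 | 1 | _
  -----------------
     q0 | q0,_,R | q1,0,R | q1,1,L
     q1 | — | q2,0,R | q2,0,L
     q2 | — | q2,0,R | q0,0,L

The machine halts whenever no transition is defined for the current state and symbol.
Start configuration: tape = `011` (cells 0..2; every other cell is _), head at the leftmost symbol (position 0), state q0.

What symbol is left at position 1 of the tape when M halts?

_

q0 | [0]11___   read 0 → write _, move R, go to q0
q0 | _[1]1___   read 1 → write 0, move R, go to q1
q1 | _0[1]___   read 1 → write 0, move R, go to q2
q2 | _00[_]__   read _ → write 0, move L, go to q0
q0 | _0[0]0__   read 0 → write _, move R, go to q0
q0 | _0_[0]__   read 0 → write _, move R, go to q0
q0 | _0__[_]_   read _ → write 1, move L, go to q1
q1 | _0_[_]1_   read _ → write 0, move L, go to q2
q2 | _0[_]01_   read _ → write 0, move L, go to q0
q0 | _[0]001_   read 0 → write _, move R, go to q0
q0 | __[0]01_   read 0 → write _, move R, go to q0
q0 | ___[0]1_   read 0 → write _, move R, go to q0
q0 | ____[1]_   read 1 → write 0, move R, go to q1
q1 | ____0[_]   read _ → write 0, move L, go to q2
q2 | ____[0]0
Cell 1 holds _ when M halts.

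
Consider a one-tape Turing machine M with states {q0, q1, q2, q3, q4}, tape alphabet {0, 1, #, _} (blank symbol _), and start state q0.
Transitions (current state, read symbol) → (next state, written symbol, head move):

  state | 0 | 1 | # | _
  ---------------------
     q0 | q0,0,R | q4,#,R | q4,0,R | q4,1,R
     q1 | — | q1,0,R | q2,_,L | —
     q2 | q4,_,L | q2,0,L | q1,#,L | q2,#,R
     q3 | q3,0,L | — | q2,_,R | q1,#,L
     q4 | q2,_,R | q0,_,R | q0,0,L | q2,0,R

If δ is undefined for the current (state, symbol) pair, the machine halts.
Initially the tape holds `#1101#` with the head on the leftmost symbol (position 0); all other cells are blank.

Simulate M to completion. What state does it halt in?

q1

q0 | [#]1101#   read # → write 0, move R, go to q4
q4 | 0[1]101#   read 1 → write _, move R, go to q0
q0 | 0_[1]01#   read 1 → write #, move R, go to q4
q4 | 0_#[0]1#   read 0 → write _, move R, go to q2
q2 | 0_#_[1]#   read 1 → write 0, move L, go to q2
q2 | 0_#[_]0#   read _ → write #, move R, go to q2
q2 | 0_##[0]#   read 0 → write _, move L, go to q4
q4 | 0_#[#]_#   read # → write 0, move L, go to q0
q0 | 0_[#]0_#   read # → write 0, move R, go to q4
q4 | 0_0[0]_#   read 0 → write _, move R, go to q2
q2 | 0_0_[_]#   read _ → write #, move R, go to q2
q2 | 0_0_#[#]   read # → write #, move L, go to q1
q1 | 0_0_[#]#   read # → write _, move L, go to q2
q2 | 0_0[_]_#   read _ → write #, move R, go to q2
q2 | 0_0#[_]#   read _ → write #, move R, go to q2
q2 | 0_0##[#]   read # → write #, move L, go to q1
q1 | 0_0#[#]#   read # → write _, move L, go to q2
q2 | 0_0[#]_#   read # → write #, move L, go to q1
q1 | 0_[0]#_#
No transition is defined for (q1, 0); M halts in state q1.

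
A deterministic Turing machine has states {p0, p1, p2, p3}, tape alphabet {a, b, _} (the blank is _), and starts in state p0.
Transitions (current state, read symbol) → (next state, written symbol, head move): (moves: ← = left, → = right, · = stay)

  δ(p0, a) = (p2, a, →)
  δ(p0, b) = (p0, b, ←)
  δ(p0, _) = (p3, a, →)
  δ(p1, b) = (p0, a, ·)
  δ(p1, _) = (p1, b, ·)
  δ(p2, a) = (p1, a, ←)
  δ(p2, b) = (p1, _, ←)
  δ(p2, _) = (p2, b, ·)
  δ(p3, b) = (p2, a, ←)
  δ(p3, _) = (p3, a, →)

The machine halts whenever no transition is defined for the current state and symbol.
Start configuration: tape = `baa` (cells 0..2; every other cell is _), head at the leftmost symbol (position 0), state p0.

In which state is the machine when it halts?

state=p0 head=0 tape=__[b]aa   (p0,b)→(p0,b,←)
state=p0 head=-1 tape=_[_]baa   (p0,_)→(p3,a,→)
state=p3 head=0 tape=_a[b]aa   (p3,b)→(p2,a,←)
state=p2 head=-1 tape=_[a]aaa   (p2,a)→(p1,a,←)
state=p1 head=-2 tape=[_]aaaa   (p1,_)→(p1,b,·)
state=p1 head=-2 tape=[b]aaaa   (p1,b)→(p0,a,·)
state=p0 head=-2 tape=[a]aaaa   (p0,a)→(p2,a,→)
state=p2 head=-1 tape=a[a]aaa   (p2,a)→(p1,a,←)
state=p1 head=-2 tape=[a]aaaa
No transition is defined for (p1, a); M halts in state p1.

p1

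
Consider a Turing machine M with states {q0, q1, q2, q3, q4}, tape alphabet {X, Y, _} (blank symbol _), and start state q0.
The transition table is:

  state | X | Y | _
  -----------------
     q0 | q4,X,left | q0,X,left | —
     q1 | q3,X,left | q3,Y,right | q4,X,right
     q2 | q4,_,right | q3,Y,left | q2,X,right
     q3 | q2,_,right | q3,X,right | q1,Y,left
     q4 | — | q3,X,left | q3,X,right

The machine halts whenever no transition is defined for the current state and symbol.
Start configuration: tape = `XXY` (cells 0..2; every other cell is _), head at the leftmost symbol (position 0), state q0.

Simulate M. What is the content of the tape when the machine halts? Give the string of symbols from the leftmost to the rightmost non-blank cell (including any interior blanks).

state=q0 head=0 tape=_[X]XY   (q0,X)→(q4,X,left)
state=q4 head=-1 tape=[_]XXY   (q4,_)→(q3,X,right)
state=q3 head=0 tape=X[X]XY   (q3,X)→(q2,_,right)
state=q2 head=1 tape=X_[X]Y   (q2,X)→(q4,_,right)
state=q4 head=2 tape=X__[Y]   (q4,Y)→(q3,X,left)
state=q3 head=1 tape=X_[_]X   (q3,_)→(q1,Y,left)
state=q1 head=0 tape=X[_]YX   (q1,_)→(q4,X,right)
state=q4 head=1 tape=XX[Y]X   (q4,Y)→(q3,X,left)
state=q3 head=0 tape=X[X]XX   (q3,X)→(q2,_,right)
state=q2 head=1 tape=X_[X]X   (q2,X)→(q4,_,right)
state=q4 head=2 tape=X__[X]
The non-blank tape span at halt is X__X.

X__X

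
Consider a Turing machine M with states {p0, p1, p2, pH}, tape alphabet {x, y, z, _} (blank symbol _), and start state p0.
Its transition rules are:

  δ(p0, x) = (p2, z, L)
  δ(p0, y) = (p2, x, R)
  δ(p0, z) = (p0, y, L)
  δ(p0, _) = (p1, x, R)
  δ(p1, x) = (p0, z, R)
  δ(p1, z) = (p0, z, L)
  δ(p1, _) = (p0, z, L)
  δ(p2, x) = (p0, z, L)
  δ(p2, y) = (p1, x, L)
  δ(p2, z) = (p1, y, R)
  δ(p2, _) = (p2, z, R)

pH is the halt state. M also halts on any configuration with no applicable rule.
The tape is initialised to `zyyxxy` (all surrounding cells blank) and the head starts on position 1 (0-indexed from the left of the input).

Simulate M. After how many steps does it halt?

14

state=p0 head=1 tape=z[y]yxxy   (p0,y)→(p2,x,R)
state=p2 head=2 tape=zx[y]xxy   (p2,y)→(p1,x,L)
state=p1 head=1 tape=z[x]xxxy   (p1,x)→(p0,z,R)
state=p0 head=2 tape=zz[x]xxy   (p0,x)→(p2,z,L)
state=p2 head=1 tape=z[z]zxxy   (p2,z)→(p1,y,R)
state=p1 head=2 tape=zy[z]xxy   (p1,z)→(p0,z,L)
state=p0 head=1 tape=z[y]zxxy   (p0,y)→(p2,x,R)
state=p2 head=2 tape=zx[z]xxy   (p2,z)→(p1,y,R)
state=p1 head=3 tape=zxy[x]xy   (p1,x)→(p0,z,R)
state=p0 head=4 tape=zxyz[x]y   (p0,x)→(p2,z,L)
state=p2 head=3 tape=zxy[z]zy   (p2,z)→(p1,y,R)
state=p1 head=4 tape=zxyy[z]y   (p1,z)→(p0,z,L)
state=p0 head=3 tape=zxy[y]zy   (p0,y)→(p2,x,R)
state=p2 head=4 tape=zxyx[z]y   (p2,z)→(p1,y,R)
state=p1 head=5 tape=zxyxy[y]
M halts after 14 transitions.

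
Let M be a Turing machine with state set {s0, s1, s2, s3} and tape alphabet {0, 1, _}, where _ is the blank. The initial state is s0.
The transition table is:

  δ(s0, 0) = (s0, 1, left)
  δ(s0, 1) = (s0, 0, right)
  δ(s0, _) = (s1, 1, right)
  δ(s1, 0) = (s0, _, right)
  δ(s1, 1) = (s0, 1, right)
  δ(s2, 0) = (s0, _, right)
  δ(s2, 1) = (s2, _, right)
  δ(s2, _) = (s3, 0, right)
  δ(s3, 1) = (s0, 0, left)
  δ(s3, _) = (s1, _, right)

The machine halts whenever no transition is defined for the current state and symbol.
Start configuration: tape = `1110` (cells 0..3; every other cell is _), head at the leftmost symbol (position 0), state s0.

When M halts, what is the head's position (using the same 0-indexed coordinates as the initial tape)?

state=s0 head=0 tape=_[1]110__   (s0,1)→(s0,0,right)
state=s0 head=1 tape=_0[1]10__   (s0,1)→(s0,0,right)
state=s0 head=2 tape=_00[1]0__   (s0,1)→(s0,0,right)
state=s0 head=3 tape=_000[0]__   (s0,0)→(s0,1,left)
state=s0 head=2 tape=_00[0]1__   (s0,0)→(s0,1,left)
state=s0 head=1 tape=_0[0]11__   (s0,0)→(s0,1,left)
state=s0 head=0 tape=_[0]111__   (s0,0)→(s0,1,left)
state=s0 head=-1 tape=[_]1111__   (s0,_)→(s1,1,right)
state=s1 head=0 tape=1[1]111__   (s1,1)→(s0,1,right)
state=s0 head=1 tape=11[1]11__   (s0,1)→(s0,0,right)
state=s0 head=2 tape=110[1]1__   (s0,1)→(s0,0,right)
state=s0 head=3 tape=1100[1]__   (s0,1)→(s0,0,right)
state=s0 head=4 tape=11000[_]_   (s0,_)→(s1,1,right)
state=s1 head=5 tape=110001[_]
At halt the head is at cell 5.

5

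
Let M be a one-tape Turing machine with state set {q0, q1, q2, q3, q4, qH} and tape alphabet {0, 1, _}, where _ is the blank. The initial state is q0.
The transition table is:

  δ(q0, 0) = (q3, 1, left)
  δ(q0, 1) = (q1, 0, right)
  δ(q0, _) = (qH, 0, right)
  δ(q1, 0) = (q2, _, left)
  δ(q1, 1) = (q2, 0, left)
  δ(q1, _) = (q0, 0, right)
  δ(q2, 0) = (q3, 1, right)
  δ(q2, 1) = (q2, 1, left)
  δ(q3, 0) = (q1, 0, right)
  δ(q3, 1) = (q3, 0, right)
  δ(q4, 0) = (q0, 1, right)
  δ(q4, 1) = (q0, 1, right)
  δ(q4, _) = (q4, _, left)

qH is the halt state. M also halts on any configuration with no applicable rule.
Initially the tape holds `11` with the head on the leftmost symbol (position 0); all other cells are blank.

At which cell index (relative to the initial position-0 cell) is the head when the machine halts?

4

q0 | [1]1___   read 1 → write 0, move right, go to q1
q1 | 0[1]___   read 1 → write 0, move left, go to q2
q2 | [0]0___   read 0 → write 1, move right, go to q3
q3 | 1[0]___   read 0 → write 0, move right, go to q1
q1 | 10[_]__   read _ → write 0, move right, go to q0
q0 | 100[_]_   read _ → write 0, move right, go to qH
qH | 1000[_]
At halt the head is at cell 4.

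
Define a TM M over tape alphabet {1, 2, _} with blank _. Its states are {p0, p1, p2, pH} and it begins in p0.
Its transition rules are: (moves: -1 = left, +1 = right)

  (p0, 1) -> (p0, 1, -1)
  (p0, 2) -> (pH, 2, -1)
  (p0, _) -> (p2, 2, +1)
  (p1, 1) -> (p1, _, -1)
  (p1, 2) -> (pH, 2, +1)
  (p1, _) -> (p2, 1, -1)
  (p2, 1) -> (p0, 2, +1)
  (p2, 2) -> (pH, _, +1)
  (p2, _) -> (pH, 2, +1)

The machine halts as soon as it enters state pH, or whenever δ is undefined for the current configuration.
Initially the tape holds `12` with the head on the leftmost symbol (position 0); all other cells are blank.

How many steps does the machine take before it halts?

4

p0 | _[1]2   read 1 → write 1, move -1, go to p0
p0 | [_]12   read _ → write 2, move +1, go to p2
p2 | 2[1]2   read 1 → write 2, move +1, go to p0
p0 | 22[2]   read 2 → write 2, move -1, go to pH
pH | 2[2]2
M halts after 4 transitions.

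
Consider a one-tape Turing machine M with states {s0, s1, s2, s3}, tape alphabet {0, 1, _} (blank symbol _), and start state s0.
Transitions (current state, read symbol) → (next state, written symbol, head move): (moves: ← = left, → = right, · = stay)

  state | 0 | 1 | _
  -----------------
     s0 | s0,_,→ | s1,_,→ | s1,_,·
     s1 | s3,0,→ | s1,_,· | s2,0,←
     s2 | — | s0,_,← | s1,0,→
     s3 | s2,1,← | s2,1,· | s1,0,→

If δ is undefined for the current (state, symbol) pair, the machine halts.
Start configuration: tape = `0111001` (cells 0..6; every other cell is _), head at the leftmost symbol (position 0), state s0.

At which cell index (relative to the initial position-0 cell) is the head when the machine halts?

s0 | [0]111001   read 0 → write _, move →, go to s0
s0 | _[1]11001   read 1 → write _, move →, go to s1
s1 | __[1]1001   read 1 → write _, move ·, go to s1
s1 | __[_]1001   read _ → write 0, move ←, go to s2
s2 | _[_]01001   read _ → write 0, move →, go to s1
s1 | _0[0]1001   read 0 → write 0, move →, go to s3
s3 | _00[1]001   read 1 → write 1, move ·, go to s2
s2 | _00[1]001   read 1 → write _, move ←, go to s0
s0 | _0[0]_001   read 0 → write _, move →, go to s0
s0 | _0_[_]001   read _ → write _, move ·, go to s1
s1 | _0_[_]001   read _ → write 0, move ←, go to s2
s2 | _0[_]0001   read _ → write 0, move →, go to s1
s1 | _00[0]001   read 0 → write 0, move →, go to s3
s3 | _000[0]01   read 0 → write 1, move ←, go to s2
s2 | _00[0]101
At halt the head is at cell 3.

3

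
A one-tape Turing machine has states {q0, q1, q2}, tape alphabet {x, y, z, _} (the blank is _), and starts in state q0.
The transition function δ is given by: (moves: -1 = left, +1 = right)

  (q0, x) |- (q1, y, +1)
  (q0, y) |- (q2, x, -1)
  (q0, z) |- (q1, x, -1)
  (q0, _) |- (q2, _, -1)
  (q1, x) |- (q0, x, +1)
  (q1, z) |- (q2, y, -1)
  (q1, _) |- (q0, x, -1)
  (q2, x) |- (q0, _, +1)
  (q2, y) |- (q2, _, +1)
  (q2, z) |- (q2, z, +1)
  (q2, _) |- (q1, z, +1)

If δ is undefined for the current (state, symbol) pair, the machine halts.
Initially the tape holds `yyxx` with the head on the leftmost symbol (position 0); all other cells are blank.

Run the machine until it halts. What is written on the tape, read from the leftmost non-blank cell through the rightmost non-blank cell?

q0 | _[y]yxx__   read y → write x, move -1, go to q2
q2 | [_]xyxx__   read _ → write z, move +1, go to q1
q1 | z[x]yxx__   read x → write x, move +1, go to q0
q0 | zx[y]xx__   read y → write x, move -1, go to q2
q2 | z[x]xxx__   read x → write _, move +1, go to q0
q0 | z_[x]xx__   read x → write y, move +1, go to q1
q1 | z_y[x]x__   read x → write x, move +1, go to q0
q0 | z_yx[x]__   read x → write y, move +1, go to q1
q1 | z_yxy[_]_   read _ → write x, move -1, go to q0
q0 | z_yx[y]x_   read y → write x, move -1, go to q2
q2 | z_y[x]xx_   read x → write _, move +1, go to q0
q0 | z_y_[x]x_   read x → write y, move +1, go to q1
q1 | z_y_y[x]_   read x → write x, move +1, go to q0
q0 | z_y_yx[_]   read _ → write _, move -1, go to q2
q2 | z_y_y[x]_   read x → write _, move +1, go to q0
q0 | z_y_y_[_]   read _ → write _, move -1, go to q2
q2 | z_y_y[_]_   read _ → write z, move +1, go to q1
q1 | z_y_yz[_]   read _ → write x, move -1, go to q0
q0 | z_y_y[z]x   read z → write x, move -1, go to q1
q1 | z_y_[y]xx
The non-blank tape span at halt is z_y_yxx.

z_y_yxx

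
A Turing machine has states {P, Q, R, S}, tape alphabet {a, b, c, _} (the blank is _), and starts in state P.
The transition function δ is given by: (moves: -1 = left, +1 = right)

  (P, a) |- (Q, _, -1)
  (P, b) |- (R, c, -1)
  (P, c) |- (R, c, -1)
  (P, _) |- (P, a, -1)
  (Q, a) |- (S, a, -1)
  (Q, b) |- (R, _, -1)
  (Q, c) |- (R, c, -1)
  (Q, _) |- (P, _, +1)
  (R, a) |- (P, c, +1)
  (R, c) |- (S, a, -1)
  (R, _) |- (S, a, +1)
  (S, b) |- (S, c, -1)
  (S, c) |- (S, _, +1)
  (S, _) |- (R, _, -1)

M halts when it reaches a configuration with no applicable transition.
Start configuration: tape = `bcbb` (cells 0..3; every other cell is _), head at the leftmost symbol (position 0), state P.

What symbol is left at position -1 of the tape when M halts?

P | ____[b]cbb   read b → write c, move -1, go to R
R | ___[_]ccbb   read _ → write a, move +1, go to S
S | ___a[c]cbb   read c → write _, move +1, go to S
S | ___a_[c]bb   read c → write _, move +1, go to S
S | ___a__[b]b   read b → write c, move -1, go to S
S | ___a_[_]cb   read _ → write _, move -1, go to R
R | ___a[_]_cb   read _ → write a, move +1, go to S
S | ___aa[_]cb   read _ → write _, move -1, go to R
R | ___a[a]_cb   read a → write c, move +1, go to P
P | ___ac[_]cb   read _ → write a, move -1, go to P
P | ___a[c]acb   read c → write c, move -1, go to R
R | ___[a]cacb   read a → write c, move +1, go to P
P | ___c[c]acb   read c → write c, move -1, go to R
R | ___[c]cacb   read c → write a, move -1, go to S
S | __[_]acacb   read _ → write _, move -1, go to R
R | _[_]_acacb   read _ → write a, move +1, go to S
S | _a[_]acacb   read _ → write _, move -1, go to R
R | _[a]_acacb   read a → write c, move +1, go to P
P | _c[_]acacb   read _ → write a, move -1, go to P
P | _[c]aacacb   read c → write c, move -1, go to R
R | [_]caacacb   read _ → write a, move +1, go to S
S | a[c]aacacb   read c → write _, move +1, go to S
S | a_[a]acacb
Cell -1 holds a when M halts.

a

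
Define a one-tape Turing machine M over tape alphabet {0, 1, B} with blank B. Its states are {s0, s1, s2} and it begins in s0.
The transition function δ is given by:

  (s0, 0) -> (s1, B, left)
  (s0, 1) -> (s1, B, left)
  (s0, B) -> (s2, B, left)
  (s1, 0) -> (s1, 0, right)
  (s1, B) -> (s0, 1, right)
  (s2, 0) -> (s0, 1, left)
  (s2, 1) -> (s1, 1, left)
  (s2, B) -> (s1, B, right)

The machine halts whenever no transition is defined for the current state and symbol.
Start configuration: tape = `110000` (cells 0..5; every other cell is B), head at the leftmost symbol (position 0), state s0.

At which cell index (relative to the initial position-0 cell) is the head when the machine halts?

-2

s0 | BB[1]10000   read 1 → write B, move left, go to s1
s1 | B[B]B10000   read B → write 1, move right, go to s0
s0 | B1[B]10000   read B → write B, move left, go to s2
s2 | B[1]B10000   read 1 → write 1, move left, go to s1
s1 | [B]1B10000   read B → write 1, move right, go to s0
s0 | 1[1]B10000   read 1 → write B, move left, go to s1
s1 | [1]BB10000
At halt the head is at cell -2.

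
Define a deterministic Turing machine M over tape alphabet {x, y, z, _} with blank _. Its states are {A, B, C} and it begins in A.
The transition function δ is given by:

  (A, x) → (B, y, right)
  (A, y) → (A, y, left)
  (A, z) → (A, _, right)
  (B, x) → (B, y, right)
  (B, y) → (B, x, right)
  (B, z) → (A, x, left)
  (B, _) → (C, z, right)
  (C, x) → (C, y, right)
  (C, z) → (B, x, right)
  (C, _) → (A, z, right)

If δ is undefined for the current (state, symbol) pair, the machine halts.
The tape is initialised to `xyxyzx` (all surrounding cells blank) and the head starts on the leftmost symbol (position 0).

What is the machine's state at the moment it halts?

A

A | [x]yxyzx___   read x → write y, move right, go to B
B | y[y]xyzx___   read y → write x, move right, go to B
B | yx[x]yzx___   read x → write y, move right, go to B
B | yxy[y]zx___   read y → write x, move right, go to B
B | yxyx[z]x___   read z → write x, move left, go to A
A | yxy[x]xx___   read x → write y, move right, go to B
B | yxyy[x]x___   read x → write y, move right, go to B
B | yxyyy[x]___   read x → write y, move right, go to B
B | yxyyyy[_]__   read _ → write z, move right, go to C
C | yxyyyyz[_]_   read _ → write z, move right, go to A
A | yxyyyyzz[_]
No transition is defined for (A, _); M halts in state A.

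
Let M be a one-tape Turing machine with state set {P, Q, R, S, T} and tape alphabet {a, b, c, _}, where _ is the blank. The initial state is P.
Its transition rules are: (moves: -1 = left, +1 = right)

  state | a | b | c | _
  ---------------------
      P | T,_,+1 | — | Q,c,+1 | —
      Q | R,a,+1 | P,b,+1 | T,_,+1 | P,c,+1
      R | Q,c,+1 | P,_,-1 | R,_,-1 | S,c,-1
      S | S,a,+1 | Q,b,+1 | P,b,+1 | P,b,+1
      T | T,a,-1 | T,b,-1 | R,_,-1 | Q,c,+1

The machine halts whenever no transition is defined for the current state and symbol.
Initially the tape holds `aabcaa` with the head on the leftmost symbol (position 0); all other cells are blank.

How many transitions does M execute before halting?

P | [a]abcaa__   read a → write _, move +1, go to T
T | _[a]bcaa__   read a → write a, move -1, go to T
T | [_]abcaa__   read _ → write c, move +1, go to Q
Q | c[a]bcaa__   read a → write a, move +1, go to R
R | ca[b]caa__   read b → write _, move -1, go to P
P | c[a]_caa__   read a → write _, move +1, go to T
T | c_[_]caa__   read _ → write c, move +1, go to Q
Q | c_c[c]aa__   read c → write _, move +1, go to T
T | c_c_[a]a__   read a → write a, move -1, go to T
T | c_c[_]aa__   read _ → write c, move +1, go to Q
Q | c_cc[a]a__   read a → write a, move +1, go to R
R | c_cca[a]__   read a → write c, move +1, go to Q
Q | c_ccac[_]_   read _ → write c, move +1, go to P
P | c_ccacc[_]
M halts after 13 transitions.

13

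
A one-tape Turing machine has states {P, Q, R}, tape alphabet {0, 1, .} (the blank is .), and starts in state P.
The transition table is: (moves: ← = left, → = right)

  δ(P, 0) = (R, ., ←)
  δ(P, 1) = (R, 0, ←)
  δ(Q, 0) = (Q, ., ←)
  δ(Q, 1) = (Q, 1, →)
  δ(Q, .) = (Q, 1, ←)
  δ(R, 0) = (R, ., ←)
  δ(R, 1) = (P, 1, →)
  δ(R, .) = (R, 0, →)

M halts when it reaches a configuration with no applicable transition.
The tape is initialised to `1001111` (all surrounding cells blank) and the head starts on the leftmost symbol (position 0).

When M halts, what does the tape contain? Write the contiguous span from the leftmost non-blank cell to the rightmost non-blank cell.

00000001.11

P | ....[1]001111   read 1 → write 0, move ←, go to R
R | ...[.]0001111   read . → write 0, move →, go to R
R | ...0[0]001111   read 0 → write ., move ←, go to R
R | ...[0].001111   read 0 → write ., move ←, go to R
R | ..[.]..001111   read . → write 0, move →, go to R
R | ..0[.].001111   read . → write 0, move →, go to R
R | ..00[.]001111   read . → write 0, move →, go to R
R | ..000[0]01111   read 0 → write ., move ←, go to R
R | ..00[0].01111   read 0 → write ., move ←, go to R
R | ..0[0]..01111   read 0 → write ., move ←, go to R
R | ..[0]...01111   read 0 → write ., move ←, go to R
R | .[.]....01111   read . → write 0, move →, go to R
R | .0[.]...01111   read . → write 0, move →, go to R
R | .00[.]..01111   read . → write 0, move →, go to R
R | .000[.].01111   read . → write 0, move →, go to R
R | .0000[.]01111   read . → write 0, move →, go to R
R | .00000[0]1111   read 0 → write ., move ←, go to R
R | .0000[0].1111   read 0 → write ., move ←, go to R
R | .000[0]..1111   read 0 → write ., move ←, go to R
R | .00[0]...1111   read 0 → write ., move ←, go to R
R | .0[0]....1111   read 0 → write ., move ←, go to R
R | .[0].....1111   read 0 → write ., move ←, go to R
R | [.]......1111   read . → write 0, move →, go to R
R | 0[.].....1111   read . → write 0, move →, go to R
R | 00[.]....1111   read . → write 0, move →, go to R
R | 000[.]...1111   read . → write 0, move →, go to R
R | 0000[.]..1111   read . → write 0, move →, go to R
R | 00000[.].1111   read . → write 0, move →, go to R
R | 000000[.]1111   read . → write 0, move →, go to R
R | 0000000[1]111   read 1 → write 1, move →, go to P
P | 00000001[1]11   read 1 → write 0, move ←, go to R
R | 0000000[1]011   read 1 → write 1, move →, go to P
P | 00000001[0]11   read 0 → write ., move ←, go to R
R | 0000000[1].11   read 1 → write 1, move →, go to P
P | 00000001[.]11
The non-blank tape span at halt is 00000001.11.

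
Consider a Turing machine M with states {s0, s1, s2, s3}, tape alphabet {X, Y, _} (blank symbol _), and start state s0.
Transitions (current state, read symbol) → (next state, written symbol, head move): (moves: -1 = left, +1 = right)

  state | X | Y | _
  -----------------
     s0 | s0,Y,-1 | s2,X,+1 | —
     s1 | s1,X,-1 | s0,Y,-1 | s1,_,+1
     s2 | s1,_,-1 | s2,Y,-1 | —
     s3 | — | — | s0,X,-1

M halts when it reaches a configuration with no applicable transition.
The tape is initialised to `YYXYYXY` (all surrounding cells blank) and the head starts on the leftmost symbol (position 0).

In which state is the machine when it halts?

s0

state=s0 head=0 tape=_[Y]YXYYXY   (s0,Y)→(s2,X,+1)
state=s2 head=1 tape=_X[Y]XYYXY   (s2,Y)→(s2,Y,-1)
state=s2 head=0 tape=_[X]YXYYXY   (s2,X)→(s1,_,-1)
state=s1 head=-1 tape=[_]_YXYYXY   (s1,_)→(s1,_,+1)
state=s1 head=0 tape=_[_]YXYYXY   (s1,_)→(s1,_,+1)
state=s1 head=1 tape=__[Y]XYYXY   (s1,Y)→(s0,Y,-1)
state=s0 head=0 tape=_[_]YXYYXY
No transition is defined for (s0, _); M halts in state s0.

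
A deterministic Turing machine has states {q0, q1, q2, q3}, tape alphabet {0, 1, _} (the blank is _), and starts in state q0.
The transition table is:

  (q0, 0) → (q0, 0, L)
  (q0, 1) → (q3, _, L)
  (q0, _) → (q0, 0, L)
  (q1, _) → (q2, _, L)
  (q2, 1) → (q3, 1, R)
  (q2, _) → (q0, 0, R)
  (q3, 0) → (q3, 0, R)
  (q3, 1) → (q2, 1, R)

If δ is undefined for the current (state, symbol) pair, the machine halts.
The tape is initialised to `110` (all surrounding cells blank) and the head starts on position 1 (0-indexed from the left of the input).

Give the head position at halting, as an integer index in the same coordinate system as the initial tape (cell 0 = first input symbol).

q0 | _1[1]0   read 1 → write _, move L, go to q3
q3 | _[1]_0   read 1 → write 1, move R, go to q2
q2 | _1[_]0   read _ → write 0, move R, go to q0
q0 | _10[0]   read 0 → write 0, move L, go to q0
q0 | _1[0]0   read 0 → write 0, move L, go to q0
q0 | _[1]00   read 1 → write _, move L, go to q3
q3 | [_]_00
At halt the head is at cell -1.

-1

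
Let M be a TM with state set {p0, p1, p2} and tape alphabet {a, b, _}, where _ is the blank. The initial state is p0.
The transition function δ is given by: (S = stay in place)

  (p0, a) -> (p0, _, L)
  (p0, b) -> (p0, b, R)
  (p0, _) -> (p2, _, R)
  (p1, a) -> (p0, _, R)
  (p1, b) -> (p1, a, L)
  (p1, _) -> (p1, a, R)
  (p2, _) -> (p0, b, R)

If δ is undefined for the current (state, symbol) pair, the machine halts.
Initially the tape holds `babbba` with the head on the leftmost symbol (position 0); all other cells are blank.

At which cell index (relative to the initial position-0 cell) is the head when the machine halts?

2

p0 | [b]abbba   read b → write b, move R, go to p0
p0 | b[a]bbba   read a → write _, move L, go to p0
p0 | [b]_bbba   read b → write b, move R, go to p0
p0 | b[_]bbba   read _ → write _, move R, go to p2
p2 | b_[b]bba
At halt the head is at cell 2.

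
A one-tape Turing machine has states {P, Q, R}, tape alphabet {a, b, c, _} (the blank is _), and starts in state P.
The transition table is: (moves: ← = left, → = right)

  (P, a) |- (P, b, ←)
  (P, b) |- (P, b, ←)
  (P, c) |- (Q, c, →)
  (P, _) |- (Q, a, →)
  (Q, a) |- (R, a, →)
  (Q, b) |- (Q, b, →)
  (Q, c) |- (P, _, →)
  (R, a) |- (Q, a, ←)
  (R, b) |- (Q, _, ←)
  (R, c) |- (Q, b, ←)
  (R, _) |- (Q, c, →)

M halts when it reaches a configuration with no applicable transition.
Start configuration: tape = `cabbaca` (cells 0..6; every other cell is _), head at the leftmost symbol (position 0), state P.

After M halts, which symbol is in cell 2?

c

state=P head=0 tape=[c]abbaca__   (P,c)→(Q,c,→)
state=Q head=1 tape=c[a]bbaca__   (Q,a)→(R,a,→)
state=R head=2 tape=ca[b]baca__   (R,b)→(Q,_,←)
state=Q head=1 tape=c[a]_baca__   (Q,a)→(R,a,→)
state=R head=2 tape=ca[_]baca__   (R,_)→(Q,c,→)
state=Q head=3 tape=cac[b]aca__   (Q,b)→(Q,b,→)
state=Q head=4 tape=cacb[a]ca__   (Q,a)→(R,a,→)
state=R head=5 tape=cacba[c]a__   (R,c)→(Q,b,←)
state=Q head=4 tape=cacb[a]ba__   (Q,a)→(R,a,→)
state=R head=5 tape=cacba[b]a__   (R,b)→(Q,_,←)
state=Q head=4 tape=cacb[a]_a__   (Q,a)→(R,a,→)
state=R head=5 tape=cacba[_]a__   (R,_)→(Q,c,→)
state=Q head=6 tape=cacbac[a]__   (Q,a)→(R,a,→)
state=R head=7 tape=cacbaca[_]_   (R,_)→(Q,c,→)
state=Q head=8 tape=cacbacac[_]
Cell 2 holds c when M halts.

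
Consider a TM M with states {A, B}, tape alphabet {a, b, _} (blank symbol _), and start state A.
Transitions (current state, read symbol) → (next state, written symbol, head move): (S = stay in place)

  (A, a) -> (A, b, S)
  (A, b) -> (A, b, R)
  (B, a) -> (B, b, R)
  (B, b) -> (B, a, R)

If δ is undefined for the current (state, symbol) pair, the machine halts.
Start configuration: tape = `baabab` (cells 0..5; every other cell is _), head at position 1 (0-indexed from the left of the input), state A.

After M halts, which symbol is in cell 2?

b

state=A head=1 tape=b[a]abab_   (A,a)→(A,b,S)
state=A head=1 tape=b[b]abab_   (A,b)→(A,b,R)
state=A head=2 tape=bb[a]bab_   (A,a)→(A,b,S)
state=A head=2 tape=bb[b]bab_   (A,b)→(A,b,R)
state=A head=3 tape=bbb[b]ab_   (A,b)→(A,b,R)
state=A head=4 tape=bbbb[a]b_   (A,a)→(A,b,S)
state=A head=4 tape=bbbb[b]b_   (A,b)→(A,b,R)
state=A head=5 tape=bbbbb[b]_   (A,b)→(A,b,R)
state=A head=6 tape=bbbbbb[_]
Cell 2 holds b when M halts.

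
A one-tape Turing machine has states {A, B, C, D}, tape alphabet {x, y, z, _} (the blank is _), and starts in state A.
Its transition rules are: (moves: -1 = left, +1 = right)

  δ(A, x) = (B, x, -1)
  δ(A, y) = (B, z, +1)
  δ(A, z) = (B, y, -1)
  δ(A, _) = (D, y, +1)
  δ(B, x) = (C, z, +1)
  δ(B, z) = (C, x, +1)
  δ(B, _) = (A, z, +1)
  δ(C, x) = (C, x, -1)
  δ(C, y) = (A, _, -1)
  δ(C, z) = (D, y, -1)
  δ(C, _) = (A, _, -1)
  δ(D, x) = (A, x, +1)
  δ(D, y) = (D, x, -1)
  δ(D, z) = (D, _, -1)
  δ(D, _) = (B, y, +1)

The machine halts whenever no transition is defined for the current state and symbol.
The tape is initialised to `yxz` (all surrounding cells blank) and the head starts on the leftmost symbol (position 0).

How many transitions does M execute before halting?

16

state=A head=0 tape=__[y]xz   (A,y)→(B,z,+1)
state=B head=1 tape=__z[x]z   (B,x)→(C,z,+1)
state=C head=2 tape=__zz[z]   (C,z)→(D,y,-1)
state=D head=1 tape=__z[z]y   (D,z)→(D,_,-1)
state=D head=0 tape=__[z]_y   (D,z)→(D,_,-1)
state=D head=-1 tape=_[_]__y   (D,_)→(B,y,+1)
state=B head=0 tape=_y[_]_y   (B,_)→(A,z,+1)
state=A head=1 tape=_yz[_]y   (A,_)→(D,y,+1)
state=D head=2 tape=_yzy[y]   (D,y)→(D,x,-1)
state=D head=1 tape=_yz[y]x   (D,y)→(D,x,-1)
state=D head=0 tape=_y[z]xx   (D,z)→(D,_,-1)
state=D head=-1 tape=_[y]_xx   (D,y)→(D,x,-1)
state=D head=-2 tape=[_]x_xx   (D,_)→(B,y,+1)
state=B head=-1 tape=y[x]_xx   (B,x)→(C,z,+1)
state=C head=0 tape=yz[_]xx   (C,_)→(A,_,-1)
state=A head=-1 tape=y[z]_xx   (A,z)→(B,y,-1)
state=B head=-2 tape=[y]y_xx
M halts after 16 transitions.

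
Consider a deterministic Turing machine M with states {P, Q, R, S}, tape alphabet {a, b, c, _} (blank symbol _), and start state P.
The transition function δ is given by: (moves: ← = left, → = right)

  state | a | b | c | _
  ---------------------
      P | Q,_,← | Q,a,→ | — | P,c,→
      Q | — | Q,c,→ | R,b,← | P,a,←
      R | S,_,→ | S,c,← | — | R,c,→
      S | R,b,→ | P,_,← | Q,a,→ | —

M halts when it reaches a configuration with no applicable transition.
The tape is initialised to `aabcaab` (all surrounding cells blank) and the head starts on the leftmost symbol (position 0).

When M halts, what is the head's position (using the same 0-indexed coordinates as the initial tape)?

state=P head=0 tape=___[a]abcaab   (P,a)→(Q,_,←)
state=Q head=-1 tape=__[_]_abcaab   (Q,_)→(P,a,←)
state=P head=-2 tape=_[_]a_abcaab   (P,_)→(P,c,→)
state=P head=-1 tape=_c[a]_abcaab   (P,a)→(Q,_,←)
state=Q head=-2 tape=_[c]__abcaab   (Q,c)→(R,b,←)
state=R head=-3 tape=[_]b__abcaab   (R,_)→(R,c,→)
state=R head=-2 tape=c[b]__abcaab   (R,b)→(S,c,←)
state=S head=-3 tape=[c]c__abcaab   (S,c)→(Q,a,→)
state=Q head=-2 tape=a[c]__abcaab   (Q,c)→(R,b,←)
state=R head=-3 tape=[a]b__abcaab   (R,a)→(S,_,→)
state=S head=-2 tape=_[b]__abcaab   (S,b)→(P,_,←)
state=P head=-3 tape=[_]___abcaab   (P,_)→(P,c,→)
state=P head=-2 tape=c[_]__abcaab   (P,_)→(P,c,→)
state=P head=-1 tape=cc[_]_abcaab   (P,_)→(P,c,→)
state=P head=0 tape=ccc[_]abcaab   (P,_)→(P,c,→)
state=P head=1 tape=cccc[a]bcaab   (P,a)→(Q,_,←)
state=Q head=0 tape=ccc[c]_bcaab   (Q,c)→(R,b,←)
state=R head=-1 tape=cc[c]b_bcaab
At halt the head is at cell -1.

-1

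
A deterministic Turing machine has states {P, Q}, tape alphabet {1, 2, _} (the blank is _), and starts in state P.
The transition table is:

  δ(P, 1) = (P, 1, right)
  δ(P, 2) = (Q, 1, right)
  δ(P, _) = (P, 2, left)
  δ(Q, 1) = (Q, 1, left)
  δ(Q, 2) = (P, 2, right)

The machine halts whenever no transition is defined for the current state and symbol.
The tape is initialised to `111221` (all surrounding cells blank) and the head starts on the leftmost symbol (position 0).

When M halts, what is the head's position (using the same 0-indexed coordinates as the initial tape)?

7

P | [1]11221__   read 1 → write 1, move right, go to P
P | 1[1]1221__   read 1 → write 1, move right, go to P
P | 11[1]221__   read 1 → write 1, move right, go to P
P | 111[2]21__   read 2 → write 1, move right, go to Q
Q | 1111[2]1__   read 2 → write 2, move right, go to P
P | 11112[1]__   read 1 → write 1, move right, go to P
P | 111121[_]_   read _ → write 2, move left, go to P
P | 11112[1]2_   read 1 → write 1, move right, go to P
P | 111121[2]_   read 2 → write 1, move right, go to Q
Q | 1111211[_]
At halt the head is at cell 7.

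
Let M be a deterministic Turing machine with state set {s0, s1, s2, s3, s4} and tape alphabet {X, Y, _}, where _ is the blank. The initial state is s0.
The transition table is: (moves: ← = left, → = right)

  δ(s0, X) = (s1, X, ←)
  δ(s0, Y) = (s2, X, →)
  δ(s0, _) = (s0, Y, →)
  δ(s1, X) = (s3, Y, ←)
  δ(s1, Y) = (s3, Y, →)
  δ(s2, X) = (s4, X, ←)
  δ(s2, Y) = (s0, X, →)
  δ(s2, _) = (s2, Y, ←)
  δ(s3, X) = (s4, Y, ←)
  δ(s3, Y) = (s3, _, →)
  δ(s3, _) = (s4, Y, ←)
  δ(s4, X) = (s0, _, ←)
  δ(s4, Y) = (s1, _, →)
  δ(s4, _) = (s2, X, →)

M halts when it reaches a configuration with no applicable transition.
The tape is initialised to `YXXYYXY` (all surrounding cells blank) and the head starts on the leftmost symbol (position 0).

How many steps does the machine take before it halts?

23

state=s0 head=0 tape=_[Y]XXYYXY_   (s0,Y)→(s2,X,→)
state=s2 head=1 tape=_X[X]XYYXY_   (s2,X)→(s4,X,←)
state=s4 head=0 tape=_[X]XXYYXY_   (s4,X)→(s0,_,←)
state=s0 head=-1 tape=[_]_XXYYXY_   (s0,_)→(s0,Y,→)
state=s0 head=0 tape=Y[_]XXYYXY_   (s0,_)→(s0,Y,→)
state=s0 head=1 tape=YY[X]XYYXY_   (s0,X)→(s1,X,←)
state=s1 head=0 tape=Y[Y]XXYYXY_   (s1,Y)→(s3,Y,→)
state=s3 head=1 tape=YY[X]XYYXY_   (s3,X)→(s4,Y,←)
state=s4 head=0 tape=Y[Y]YXYYXY_   (s4,Y)→(s1,_,→)
state=s1 head=1 tape=Y_[Y]XYYXY_   (s1,Y)→(s3,Y,→)
state=s3 head=2 tape=Y_Y[X]YYXY_   (s3,X)→(s4,Y,←)
state=s4 head=1 tape=Y_[Y]YYYXY_   (s4,Y)→(s1,_,→)
state=s1 head=2 tape=Y__[Y]YYXY_   (s1,Y)→(s3,Y,→)
state=s3 head=3 tape=Y__Y[Y]YXY_   (s3,Y)→(s3,_,→)
state=s3 head=4 tape=Y__Y_[Y]XY_   (s3,Y)→(s3,_,→)
state=s3 head=5 tape=Y__Y__[X]Y_   (s3,X)→(s4,Y,←)
state=s4 head=4 tape=Y__Y_[_]YY_   (s4,_)→(s2,X,→)
state=s2 head=5 tape=Y__Y_X[Y]Y_   (s2,Y)→(s0,X,→)
state=s0 head=6 tape=Y__Y_XX[Y]_   (s0,Y)→(s2,X,→)
state=s2 head=7 tape=Y__Y_XXX[_]   (s2,_)→(s2,Y,←)
state=s2 head=6 tape=Y__Y_XX[X]Y   (s2,X)→(s4,X,←)
state=s4 head=5 tape=Y__Y_X[X]XY   (s4,X)→(s0,_,←)
state=s0 head=4 tape=Y__Y_[X]_XY   (s0,X)→(s1,X,←)
state=s1 head=3 tape=Y__Y[_]X_XY
M halts after 23 transitions.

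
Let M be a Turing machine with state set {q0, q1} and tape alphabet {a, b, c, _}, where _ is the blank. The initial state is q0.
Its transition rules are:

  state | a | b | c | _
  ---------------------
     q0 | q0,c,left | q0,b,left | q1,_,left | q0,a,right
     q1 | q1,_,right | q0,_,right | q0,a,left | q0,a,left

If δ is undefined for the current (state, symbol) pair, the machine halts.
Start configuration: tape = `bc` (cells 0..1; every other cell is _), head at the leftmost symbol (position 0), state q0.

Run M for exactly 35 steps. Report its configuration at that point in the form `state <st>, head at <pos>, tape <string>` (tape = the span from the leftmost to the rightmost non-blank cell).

state q1, head at -5, tape ccccbc

state=q0 head=0 tape=______[b]c   (q0,b)→(q0,b,left)
state=q0 head=-1 tape=_____[_]bc   (q0,_)→(q0,a,right)
state=q0 head=0 tape=_____a[b]c   (q0,b)→(q0,b,left)
state=q0 head=-1 tape=_____[a]bc   (q0,a)→(q0,c,left)
state=q0 head=-2 tape=____[_]cbc   (q0,_)→(q0,a,right)
state=q0 head=-1 tape=____a[c]bc   (q0,c)→(q1,_,left)
state=q1 head=-2 tape=____[a]_bc   (q1,a)→(q1,_,right)
state=q1 head=-1 tape=_____[_]bc   (q1,_)→(q0,a,left)
state=q0 head=-2 tape=____[_]abc   (q0,_)→(q0,a,right)
state=q0 head=-1 tape=____a[a]bc   (q0,a)→(q0,c,left)
state=q0 head=-2 tape=____[a]cbc   (q0,a)→(q0,c,left)
state=q0 head=-3 tape=___[_]ccbc   (q0,_)→(q0,a,right)
state=q0 head=-2 tape=___a[c]cbc   (q0,c)→(q1,_,left)
state=q1 head=-3 tape=___[a]_cbc   (q1,a)→(q1,_,right)
state=q1 head=-2 tape=____[_]cbc   (q1,_)→(q0,a,left)
state=q0 head=-3 tape=___[_]acbc   (q0,_)→(q0,a,right)
state=q0 head=-2 tape=___a[a]cbc   (q0,a)→(q0,c,left)
state=q0 head=-3 tape=___[a]ccbc   (q0,a)→(q0,c,left)
state=q0 head=-4 tape=__[_]cccbc   (q0,_)→(q0,a,right)
state=q0 head=-3 tape=__a[c]ccbc   (q0,c)→(q1,_,left)
state=q1 head=-4 tape=__[a]_ccbc   (q1,a)→(q1,_,right)
state=q1 head=-3 tape=___[_]ccbc   (q1,_)→(q0,a,left)
state=q0 head=-4 tape=__[_]accbc   (q0,_)→(q0,a,right)
state=q0 head=-3 tape=__a[a]ccbc   (q0,a)→(q0,c,left)
state=q0 head=-4 tape=__[a]cccbc   (q0,a)→(q0,c,left)
state=q0 head=-5 tape=_[_]ccccbc   (q0,_)→(q0,a,right)
state=q0 head=-4 tape=_a[c]cccbc   (q0,c)→(q1,_,left)
state=q1 head=-5 tape=_[a]_cccbc   (q1,a)→(q1,_,right)
state=q1 head=-4 tape=__[_]cccbc   (q1,_)→(q0,a,left)
state=q0 head=-5 tape=_[_]acccbc   (q0,_)→(q0,a,right)
state=q0 head=-4 tape=_a[a]cccbc   (q0,a)→(q0,c,left)
state=q0 head=-5 tape=_[a]ccccbc   (q0,a)→(q0,c,left)
state=q0 head=-6 tape=[_]cccccbc   (q0,_)→(q0,a,right)
state=q0 head=-5 tape=a[c]ccccbc   (q0,c)→(q1,_,left)
state=q1 head=-6 tape=[a]_ccccbc   (q1,a)→(q1,_,right)
state=q1 head=-5 tape=_[_]ccccbc
After 35 steps: state q1, head at -5, tape ccccbc.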